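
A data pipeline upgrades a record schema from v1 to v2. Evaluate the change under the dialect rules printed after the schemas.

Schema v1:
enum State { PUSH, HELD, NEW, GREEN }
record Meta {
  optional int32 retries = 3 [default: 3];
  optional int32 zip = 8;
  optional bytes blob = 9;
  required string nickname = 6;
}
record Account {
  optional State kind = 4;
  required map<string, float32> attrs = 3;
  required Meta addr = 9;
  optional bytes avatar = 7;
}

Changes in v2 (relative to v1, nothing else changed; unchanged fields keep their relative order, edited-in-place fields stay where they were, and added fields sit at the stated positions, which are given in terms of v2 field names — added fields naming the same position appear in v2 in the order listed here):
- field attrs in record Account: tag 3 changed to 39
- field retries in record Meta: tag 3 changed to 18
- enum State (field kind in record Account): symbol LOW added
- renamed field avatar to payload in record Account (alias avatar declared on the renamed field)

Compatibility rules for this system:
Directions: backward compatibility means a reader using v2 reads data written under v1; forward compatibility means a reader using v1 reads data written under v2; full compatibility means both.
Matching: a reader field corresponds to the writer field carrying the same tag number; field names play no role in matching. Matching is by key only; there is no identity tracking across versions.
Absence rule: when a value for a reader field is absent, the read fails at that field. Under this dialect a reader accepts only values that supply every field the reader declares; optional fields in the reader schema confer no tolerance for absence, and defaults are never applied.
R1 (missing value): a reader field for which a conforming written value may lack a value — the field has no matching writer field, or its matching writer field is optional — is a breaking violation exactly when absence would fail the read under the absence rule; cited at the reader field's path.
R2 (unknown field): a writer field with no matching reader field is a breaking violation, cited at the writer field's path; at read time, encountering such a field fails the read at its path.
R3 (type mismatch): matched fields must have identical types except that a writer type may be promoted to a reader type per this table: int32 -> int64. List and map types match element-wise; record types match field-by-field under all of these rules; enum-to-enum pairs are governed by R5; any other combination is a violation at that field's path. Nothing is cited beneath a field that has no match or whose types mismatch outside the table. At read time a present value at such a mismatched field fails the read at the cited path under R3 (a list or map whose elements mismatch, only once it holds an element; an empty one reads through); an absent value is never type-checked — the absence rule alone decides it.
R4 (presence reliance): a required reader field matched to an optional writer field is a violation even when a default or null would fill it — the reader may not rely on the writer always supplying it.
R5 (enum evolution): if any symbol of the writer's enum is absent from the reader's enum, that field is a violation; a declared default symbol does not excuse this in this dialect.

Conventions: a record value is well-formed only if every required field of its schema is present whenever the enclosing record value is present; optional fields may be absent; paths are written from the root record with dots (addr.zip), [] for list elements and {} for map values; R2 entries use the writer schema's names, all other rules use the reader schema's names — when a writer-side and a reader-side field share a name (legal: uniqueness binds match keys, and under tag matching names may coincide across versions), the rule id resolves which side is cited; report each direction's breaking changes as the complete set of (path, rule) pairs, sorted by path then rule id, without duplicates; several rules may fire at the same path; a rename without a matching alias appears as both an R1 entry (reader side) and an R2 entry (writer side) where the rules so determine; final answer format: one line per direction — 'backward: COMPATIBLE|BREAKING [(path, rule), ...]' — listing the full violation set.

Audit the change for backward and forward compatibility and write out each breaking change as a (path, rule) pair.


backward: BREAKING [(addr.blob, R1), (addr.retries, R1), (addr.retries, R2), (addr.zip, R1), (attrs, R1), (attrs, R2), (kind, R1), (payload, R1)]; forward: BREAKING [(addr.blob, R1), (addr.retries, R1), (addr.retries, R2), (addr.zip, R1), (attrs, R1), (attrs, R2), (avatar, R1), (kind, R1), (kind, R5)]

the writer's type comes first in each Account pair
checking backward for Account: reader v2 against writer v1:
  writer optional, State -> State: reader kind maps from writer kind
  attrs: no writer match
  writer required, Meta -> Meta: reader addr maps from writer addr
  writer optional, bytes -> bytes: reader payload maps from writer avatar
  leftover writer field: attrs
  addr.retries: no writer match
  writer optional, int32 -> int32: reader addr.zip maps from writer addr.zip
  writer optional, bytes -> bytes: reader addr.blob maps from writer addr.blob
  writer required, string -> string: reader addr.nickname maps from writer addr.nickname
  leftover writer field: addr.retries
  R1 fires at addr.blob
  R1 fires at addr.retries
  R2 fires at addr.retries
  R1 fires at addr.zip
  R1 fires at attrs
  R2 fires at attrs
  R1 fires at kind
  R1 fires at payload
  backward on Account therefore BREAKING (8)
checking forward for Account: reader v1 against writer v2:
  writer optional, State -> State: reader kind maps from writer kind
  attrs: no writer match
  writer required, Meta -> Meta: reader addr maps from writer addr
  writer optional, bytes -> bytes: reader avatar maps from writer payload
  leftover writer field: attrs
  addr.retries: no writer match
  writer optional, int32 -> int32: reader addr.zip maps from writer addr.zip
  writer optional, bytes -> bytes: reader addr.blob maps from writer addr.blob
  writer required, string -> string: reader addr.nickname maps from writer addr.nickname
  leftover writer field: addr.retries
  R1 fires at addr.blob
  R1 fires at addr.retries
  R2 fires at addr.retries
  R1 fires at addr.zip
  R1 fires at attrs
  R2 fires at attrs
  R1 fires at avatar
  R1 fires at kind
  R5 fires at kind
  forward on Account therefore BREAKING (9)


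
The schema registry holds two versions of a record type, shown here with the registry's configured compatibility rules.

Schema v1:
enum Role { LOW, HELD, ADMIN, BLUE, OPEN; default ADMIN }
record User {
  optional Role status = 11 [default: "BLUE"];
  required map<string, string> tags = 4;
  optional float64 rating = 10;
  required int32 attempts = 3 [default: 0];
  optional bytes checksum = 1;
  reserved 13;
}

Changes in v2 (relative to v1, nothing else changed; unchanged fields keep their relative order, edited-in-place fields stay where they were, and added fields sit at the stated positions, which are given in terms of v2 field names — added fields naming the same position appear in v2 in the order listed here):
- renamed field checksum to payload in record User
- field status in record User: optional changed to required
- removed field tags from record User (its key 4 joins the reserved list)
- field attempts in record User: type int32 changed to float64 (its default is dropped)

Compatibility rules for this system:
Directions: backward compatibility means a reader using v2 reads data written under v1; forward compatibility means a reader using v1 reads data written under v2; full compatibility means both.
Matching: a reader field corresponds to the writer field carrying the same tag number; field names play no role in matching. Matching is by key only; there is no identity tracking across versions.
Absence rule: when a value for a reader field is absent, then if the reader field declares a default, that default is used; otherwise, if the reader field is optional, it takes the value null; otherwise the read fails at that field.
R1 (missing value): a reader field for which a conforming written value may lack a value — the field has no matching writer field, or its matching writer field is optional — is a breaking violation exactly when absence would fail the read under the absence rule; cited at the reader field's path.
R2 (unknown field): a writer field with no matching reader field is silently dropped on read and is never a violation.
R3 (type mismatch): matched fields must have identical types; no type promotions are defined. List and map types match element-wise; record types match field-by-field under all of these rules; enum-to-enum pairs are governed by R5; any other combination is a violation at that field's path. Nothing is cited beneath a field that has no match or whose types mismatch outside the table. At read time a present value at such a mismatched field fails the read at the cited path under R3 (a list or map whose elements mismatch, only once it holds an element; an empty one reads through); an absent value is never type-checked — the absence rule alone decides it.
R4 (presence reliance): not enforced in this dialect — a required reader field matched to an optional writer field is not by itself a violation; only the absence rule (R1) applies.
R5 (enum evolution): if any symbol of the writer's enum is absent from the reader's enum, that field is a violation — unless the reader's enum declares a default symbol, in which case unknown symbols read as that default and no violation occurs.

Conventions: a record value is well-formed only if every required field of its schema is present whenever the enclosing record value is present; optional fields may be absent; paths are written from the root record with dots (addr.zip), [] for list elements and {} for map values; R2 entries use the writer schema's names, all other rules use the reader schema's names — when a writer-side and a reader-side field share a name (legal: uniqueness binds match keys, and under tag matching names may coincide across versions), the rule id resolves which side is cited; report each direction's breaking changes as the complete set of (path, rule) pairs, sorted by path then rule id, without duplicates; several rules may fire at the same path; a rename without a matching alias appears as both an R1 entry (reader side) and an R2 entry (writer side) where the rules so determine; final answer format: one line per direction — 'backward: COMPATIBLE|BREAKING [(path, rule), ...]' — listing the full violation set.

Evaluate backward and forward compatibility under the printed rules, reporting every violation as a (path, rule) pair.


the writer's type comes first in each User pair
checking backward for User: reader v2 against writer v1:
  status: paired with writer status (Role -> Role; writer optional)
  rating: paired with writer rating (float64 -> float64; writer optional)
  attempts: paired with writer attempts (int32 -> float64; writer required)
  payload: paired with writer checksum (bytes -> bytes; writer optional)
  leftover writer field: tags
  R3 fires at attempts
  => backward verdict for User: BREAKING, 1 violation(s)
checking forward for User: reader v1 against writer v2:
  status: paired with writer status (Role -> Role; writer required)
  tags has no writer counterpart
  rating: paired with writer rating (float64 -> float64; writer optional)
  attempts: paired with writer attempts (float64 -> int32; writer required)
  checksum: paired with writer payload (bytes -> bytes; writer optional)
  R3 fires at attempts
  R1 fires at tags
  => forward verdict for User: BREAKING, 2 violation(s)

backward: BREAKING [(attempts, R3)]; forward: BREAKING [(attempts, R3), (tags, R1)]


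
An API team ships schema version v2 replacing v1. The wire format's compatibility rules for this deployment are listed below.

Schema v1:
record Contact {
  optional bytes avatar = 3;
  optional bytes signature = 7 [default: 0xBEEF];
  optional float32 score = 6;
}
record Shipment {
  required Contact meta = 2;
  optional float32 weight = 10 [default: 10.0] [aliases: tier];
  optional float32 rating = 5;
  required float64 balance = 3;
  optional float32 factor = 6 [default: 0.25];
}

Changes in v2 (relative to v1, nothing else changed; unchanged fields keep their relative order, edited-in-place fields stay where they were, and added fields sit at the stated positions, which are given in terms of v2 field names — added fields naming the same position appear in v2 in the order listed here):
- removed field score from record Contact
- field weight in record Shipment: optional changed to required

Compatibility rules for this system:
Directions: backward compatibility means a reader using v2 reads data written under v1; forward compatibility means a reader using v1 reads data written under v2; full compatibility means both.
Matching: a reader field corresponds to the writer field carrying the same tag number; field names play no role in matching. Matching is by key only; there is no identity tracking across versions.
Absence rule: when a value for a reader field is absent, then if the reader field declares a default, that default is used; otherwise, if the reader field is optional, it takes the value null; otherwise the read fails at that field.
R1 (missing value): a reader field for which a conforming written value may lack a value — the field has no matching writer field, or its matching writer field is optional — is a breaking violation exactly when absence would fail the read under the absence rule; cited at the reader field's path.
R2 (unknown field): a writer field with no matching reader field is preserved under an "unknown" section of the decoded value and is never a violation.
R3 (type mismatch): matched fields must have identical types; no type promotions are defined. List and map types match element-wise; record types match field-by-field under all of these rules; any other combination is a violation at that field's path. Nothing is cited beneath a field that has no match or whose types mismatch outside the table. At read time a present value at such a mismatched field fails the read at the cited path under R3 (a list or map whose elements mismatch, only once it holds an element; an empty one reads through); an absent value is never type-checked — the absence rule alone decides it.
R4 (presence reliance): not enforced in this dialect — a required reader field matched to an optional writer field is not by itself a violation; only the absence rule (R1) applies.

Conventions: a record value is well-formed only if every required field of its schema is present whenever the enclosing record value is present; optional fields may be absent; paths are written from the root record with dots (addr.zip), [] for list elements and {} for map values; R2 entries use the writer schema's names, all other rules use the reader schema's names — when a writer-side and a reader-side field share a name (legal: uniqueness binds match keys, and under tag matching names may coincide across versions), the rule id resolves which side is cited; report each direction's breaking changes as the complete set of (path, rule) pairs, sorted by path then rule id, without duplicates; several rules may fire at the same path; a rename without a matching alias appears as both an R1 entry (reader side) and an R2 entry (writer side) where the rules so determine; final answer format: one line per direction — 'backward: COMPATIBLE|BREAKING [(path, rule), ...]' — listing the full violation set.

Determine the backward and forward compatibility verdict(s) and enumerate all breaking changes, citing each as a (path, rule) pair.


backward: COMPATIBLE []; forward: COMPATIBLE []

the writer's type comes first in each Shipment pair
backward for Shipment (reader v2, writer v1):
  meta: Contact -> Contact, writer required; from meta
  weight: float32 -> float32, writer optional; from weight
  rating: float32 -> float32, writer optional; from rating
  balance: float64 -> float64, writer required; from balance
  factor: float32 -> float32, writer optional; from factor
  meta.avatar: bytes -> bytes, writer optional; from meta.avatar
  meta.signature: bytes -> bytes, writer optional; from meta.signature
  leftover writer field: meta.score
  => backward: COMPATIBLE
forward for Shipment (reader v1, writer v2):
  meta: Contact -> Contact, writer required; from meta
  weight: float32 -> float32, writer required; from weight
  rating: float32 -> float32, writer optional; from rating
  balance: float64 -> float64, writer required; from balance
  factor: float32 -> float32, writer optional; from factor
  meta.avatar: bytes -> bytes, writer optional; from meta.avatar
  meta.signature: bytes -> bytes, writer optional; from meta.signature
  meta.score: no writer-side match
  => forward: COMPATIBLE


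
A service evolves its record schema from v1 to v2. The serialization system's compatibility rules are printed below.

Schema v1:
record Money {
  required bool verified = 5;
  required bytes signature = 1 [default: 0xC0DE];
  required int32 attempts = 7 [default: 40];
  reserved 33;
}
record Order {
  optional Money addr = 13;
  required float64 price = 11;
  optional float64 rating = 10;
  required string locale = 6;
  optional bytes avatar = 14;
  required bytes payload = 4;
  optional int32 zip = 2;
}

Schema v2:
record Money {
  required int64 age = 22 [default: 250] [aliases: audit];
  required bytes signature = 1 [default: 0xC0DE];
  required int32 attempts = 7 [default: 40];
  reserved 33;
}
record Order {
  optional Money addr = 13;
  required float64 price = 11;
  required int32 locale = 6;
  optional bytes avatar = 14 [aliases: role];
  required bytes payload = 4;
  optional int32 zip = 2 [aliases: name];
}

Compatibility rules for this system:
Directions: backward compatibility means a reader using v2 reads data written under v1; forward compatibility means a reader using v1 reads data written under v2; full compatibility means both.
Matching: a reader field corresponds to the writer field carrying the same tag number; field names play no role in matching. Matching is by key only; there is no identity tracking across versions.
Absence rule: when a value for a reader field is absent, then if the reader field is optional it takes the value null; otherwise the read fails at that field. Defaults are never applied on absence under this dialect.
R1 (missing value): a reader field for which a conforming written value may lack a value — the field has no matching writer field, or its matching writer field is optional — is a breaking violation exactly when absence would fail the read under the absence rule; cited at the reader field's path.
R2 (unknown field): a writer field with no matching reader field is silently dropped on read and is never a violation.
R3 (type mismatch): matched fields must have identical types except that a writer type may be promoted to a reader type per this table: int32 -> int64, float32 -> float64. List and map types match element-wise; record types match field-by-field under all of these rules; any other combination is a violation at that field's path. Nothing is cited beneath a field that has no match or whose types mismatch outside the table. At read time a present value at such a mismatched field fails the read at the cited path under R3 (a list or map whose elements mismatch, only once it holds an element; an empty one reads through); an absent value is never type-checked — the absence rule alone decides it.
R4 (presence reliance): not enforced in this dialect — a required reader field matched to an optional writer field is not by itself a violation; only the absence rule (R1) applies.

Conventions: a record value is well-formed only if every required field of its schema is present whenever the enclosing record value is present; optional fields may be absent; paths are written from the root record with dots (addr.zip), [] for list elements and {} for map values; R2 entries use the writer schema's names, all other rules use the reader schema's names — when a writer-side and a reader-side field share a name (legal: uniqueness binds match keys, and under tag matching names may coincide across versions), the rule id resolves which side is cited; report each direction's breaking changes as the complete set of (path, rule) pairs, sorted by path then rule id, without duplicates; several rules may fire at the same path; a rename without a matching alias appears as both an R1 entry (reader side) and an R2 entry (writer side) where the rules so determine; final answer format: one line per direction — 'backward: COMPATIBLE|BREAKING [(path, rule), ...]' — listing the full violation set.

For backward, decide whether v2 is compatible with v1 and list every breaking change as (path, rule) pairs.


backward: BREAKING [(addr.age, R1), (locale, R3)]

the writer's type comes first in each Order pair
backward pass over Order, reader schema v2, writer schema v1:
  addr <- addr (Money -> Money, writer optional)
  price <- price (float64 -> float64, writer required)
  locale <- locale (string -> int32, writer required)
  avatar <- avatar (bytes -> bytes, writer optional)
  payload <- payload (bytes -> bytes, writer required)
  zip <- zip (int32 -> int32, writer optional)
  writer rating: unknown to reader
  no writer field matches reader addr.age
  addr.signature <- addr.signature (bytes -> bytes, writer required)
  addr.attempts <- addr.attempts (int32 -> int32, writer required)
  writer addr.verified: unknown to reader
  breaking: (addr.age, R1)
  breaking: (locale, R3)
  => backward verdict for Order: BREAKING, 2 violation(s)
the rest of the Order diff is inert for this question:
  removed field rating from record Order -> fires no rule on Order, leaving the asked answer as it is
  removed field verified from record Money -> matters only for Order's forward compatibility — outside the asked direction


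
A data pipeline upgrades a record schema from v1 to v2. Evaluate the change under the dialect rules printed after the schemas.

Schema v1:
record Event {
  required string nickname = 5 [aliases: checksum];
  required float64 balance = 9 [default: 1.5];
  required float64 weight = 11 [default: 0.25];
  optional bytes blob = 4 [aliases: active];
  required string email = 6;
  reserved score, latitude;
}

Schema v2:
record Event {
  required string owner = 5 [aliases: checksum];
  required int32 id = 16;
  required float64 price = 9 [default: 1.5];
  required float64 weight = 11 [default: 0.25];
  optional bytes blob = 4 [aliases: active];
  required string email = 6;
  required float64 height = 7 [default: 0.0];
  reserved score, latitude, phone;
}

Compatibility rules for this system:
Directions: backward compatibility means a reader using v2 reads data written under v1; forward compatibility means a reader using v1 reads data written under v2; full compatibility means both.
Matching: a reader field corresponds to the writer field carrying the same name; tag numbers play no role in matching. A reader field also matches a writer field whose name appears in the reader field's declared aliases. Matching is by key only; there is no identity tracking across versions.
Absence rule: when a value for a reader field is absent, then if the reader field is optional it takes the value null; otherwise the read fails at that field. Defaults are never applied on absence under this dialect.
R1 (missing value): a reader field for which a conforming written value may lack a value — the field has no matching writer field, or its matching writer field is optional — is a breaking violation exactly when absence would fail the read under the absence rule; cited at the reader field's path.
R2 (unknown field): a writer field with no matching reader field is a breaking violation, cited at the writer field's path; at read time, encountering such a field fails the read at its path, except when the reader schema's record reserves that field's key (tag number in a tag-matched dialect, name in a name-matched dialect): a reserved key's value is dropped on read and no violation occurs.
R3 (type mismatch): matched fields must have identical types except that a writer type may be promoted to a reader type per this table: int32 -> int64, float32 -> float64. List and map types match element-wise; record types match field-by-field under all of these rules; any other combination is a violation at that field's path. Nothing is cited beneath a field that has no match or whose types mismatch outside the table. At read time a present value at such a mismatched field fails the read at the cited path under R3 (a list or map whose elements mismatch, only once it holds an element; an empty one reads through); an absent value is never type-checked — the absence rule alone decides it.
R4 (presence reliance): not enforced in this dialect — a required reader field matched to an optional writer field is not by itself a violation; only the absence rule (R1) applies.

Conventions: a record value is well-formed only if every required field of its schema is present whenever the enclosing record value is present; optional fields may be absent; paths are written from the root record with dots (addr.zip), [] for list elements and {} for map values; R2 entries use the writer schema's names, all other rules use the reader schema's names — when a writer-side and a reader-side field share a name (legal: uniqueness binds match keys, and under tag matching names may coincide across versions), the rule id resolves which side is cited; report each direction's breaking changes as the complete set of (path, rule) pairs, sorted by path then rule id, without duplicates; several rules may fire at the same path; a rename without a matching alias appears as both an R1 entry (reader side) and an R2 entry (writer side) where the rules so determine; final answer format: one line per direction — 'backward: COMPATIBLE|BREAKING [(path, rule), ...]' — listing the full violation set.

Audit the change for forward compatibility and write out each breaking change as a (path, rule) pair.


each type pair in Event: writer, then reader
checking forward for Event: reader v1 against writer v2:
  no writer field matches reader nickname
  no writer field matches reader balance
  float64 -> float64, writer required: weight aligns to weight
  bytes -> bytes, writer optional: blob aligns to blob
  string -> string, writer required: email aligns to email
  leftover writer field: owner
  leftover writer field: id
  leftover writer field: price
  leftover writer field: height
  violation R1 at balance
  violation R2 at height
  violation R2 at id
  violation R1 at nickname
  violation R2 at owner
  violation R2 at price
  forward on Event therefore BREAKING (6)

forward: BREAKING [(balance, R1), (height, R2), (id, R2), (nickname, R1), (owner, R2), (price, R2)]


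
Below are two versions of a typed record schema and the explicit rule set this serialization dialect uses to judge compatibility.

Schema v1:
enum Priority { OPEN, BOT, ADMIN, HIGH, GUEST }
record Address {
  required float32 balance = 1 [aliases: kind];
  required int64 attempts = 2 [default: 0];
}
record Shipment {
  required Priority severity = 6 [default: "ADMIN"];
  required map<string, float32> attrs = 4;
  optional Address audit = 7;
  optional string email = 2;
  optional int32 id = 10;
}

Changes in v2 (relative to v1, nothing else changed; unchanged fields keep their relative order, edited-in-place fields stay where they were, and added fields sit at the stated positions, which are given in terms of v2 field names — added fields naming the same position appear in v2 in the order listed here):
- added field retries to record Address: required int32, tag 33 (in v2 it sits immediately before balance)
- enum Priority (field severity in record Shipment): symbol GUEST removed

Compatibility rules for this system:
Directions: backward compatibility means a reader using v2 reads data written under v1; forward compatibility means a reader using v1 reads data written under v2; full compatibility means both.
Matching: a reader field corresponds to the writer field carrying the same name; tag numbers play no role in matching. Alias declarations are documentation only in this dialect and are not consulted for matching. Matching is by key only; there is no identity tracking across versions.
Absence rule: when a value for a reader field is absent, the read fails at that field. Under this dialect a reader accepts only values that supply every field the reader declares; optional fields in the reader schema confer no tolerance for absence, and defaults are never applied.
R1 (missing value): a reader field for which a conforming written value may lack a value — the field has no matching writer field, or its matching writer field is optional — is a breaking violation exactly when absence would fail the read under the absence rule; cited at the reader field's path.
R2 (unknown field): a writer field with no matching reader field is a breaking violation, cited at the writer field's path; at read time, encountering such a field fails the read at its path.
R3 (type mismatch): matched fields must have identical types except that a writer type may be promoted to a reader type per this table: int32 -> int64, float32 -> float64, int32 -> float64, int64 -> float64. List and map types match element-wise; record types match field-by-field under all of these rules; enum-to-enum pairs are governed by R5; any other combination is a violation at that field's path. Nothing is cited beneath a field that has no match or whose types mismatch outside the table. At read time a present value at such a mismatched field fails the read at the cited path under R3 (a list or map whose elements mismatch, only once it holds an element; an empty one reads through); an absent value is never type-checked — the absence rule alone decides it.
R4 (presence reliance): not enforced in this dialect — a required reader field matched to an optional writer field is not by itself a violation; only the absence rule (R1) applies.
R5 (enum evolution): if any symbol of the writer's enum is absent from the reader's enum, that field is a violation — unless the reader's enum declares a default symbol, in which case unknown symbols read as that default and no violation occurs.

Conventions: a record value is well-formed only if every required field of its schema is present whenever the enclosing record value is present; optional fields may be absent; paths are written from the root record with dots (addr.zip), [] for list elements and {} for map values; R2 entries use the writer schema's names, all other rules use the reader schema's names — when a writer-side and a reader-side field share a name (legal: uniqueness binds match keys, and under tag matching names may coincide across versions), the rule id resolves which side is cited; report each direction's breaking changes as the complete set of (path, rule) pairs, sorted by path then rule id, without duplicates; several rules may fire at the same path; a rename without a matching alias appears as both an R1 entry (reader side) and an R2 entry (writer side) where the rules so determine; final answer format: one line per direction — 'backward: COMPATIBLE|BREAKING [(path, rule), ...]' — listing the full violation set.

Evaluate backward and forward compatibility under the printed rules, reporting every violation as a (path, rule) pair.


in Shipment below, arrows point writer -> reader
backward pass over Shipment, reader schema v2, writer schema v1:
  severity: paired with writer severity (Priority -> Priority; writer required)
  attrs: paired with writer attrs (map<string, float32> -> map<string, float32>; writer required)
  audit: paired with writer audit (Address -> Address; writer optional)
  email: paired with writer email (string -> string; writer optional)
  id: paired with writer id (int32 -> int32; writer optional)
  no writer field matches reader audit.retries
  audit.balance: paired with writer audit.balance (float32 -> float32; writer required)
  audit.attempts: paired with writer audit.attempts (int64 -> int64; writer required)
  R1 fires at audit
  R1 fires at audit.retries
  R1 fires at email
  R1 fires at id
  R5 fires at severity
  => backward: BREAKING (5)
forward pass over Shipment, reader schema v1, writer schema v2:
  severity: paired with writer severity (Priority -> Priority; writer required)
  attrs: paired with writer attrs (map<string, float32> -> map<string, float32>; writer required)
  audit: paired with writer audit (Address -> Address; writer optional)
  email: paired with writer email (string -> string; writer optional)
  id: paired with writer id (int32 -> int32; writer optional)
  audit.balance: paired with writer audit.balance (float32 -> float32; writer required)
  audit.attempts: paired with writer audit.attempts (int64 -> int64; writer required)
  audit.retries (writer side), unknown to reader
  R1 fires at audit
  R2 fires at audit.retries
  R1 fires at email
  R1 fires at id
  => forward: BREAKING (4)

backward: BREAKING [(audit, R1), (audit.retries, R1), (email, R1), (id, R1), (severity, R5)]; forward: BREAKING [(audit, R1), (audit.retries, R2), (email, R1), (id, R1)]


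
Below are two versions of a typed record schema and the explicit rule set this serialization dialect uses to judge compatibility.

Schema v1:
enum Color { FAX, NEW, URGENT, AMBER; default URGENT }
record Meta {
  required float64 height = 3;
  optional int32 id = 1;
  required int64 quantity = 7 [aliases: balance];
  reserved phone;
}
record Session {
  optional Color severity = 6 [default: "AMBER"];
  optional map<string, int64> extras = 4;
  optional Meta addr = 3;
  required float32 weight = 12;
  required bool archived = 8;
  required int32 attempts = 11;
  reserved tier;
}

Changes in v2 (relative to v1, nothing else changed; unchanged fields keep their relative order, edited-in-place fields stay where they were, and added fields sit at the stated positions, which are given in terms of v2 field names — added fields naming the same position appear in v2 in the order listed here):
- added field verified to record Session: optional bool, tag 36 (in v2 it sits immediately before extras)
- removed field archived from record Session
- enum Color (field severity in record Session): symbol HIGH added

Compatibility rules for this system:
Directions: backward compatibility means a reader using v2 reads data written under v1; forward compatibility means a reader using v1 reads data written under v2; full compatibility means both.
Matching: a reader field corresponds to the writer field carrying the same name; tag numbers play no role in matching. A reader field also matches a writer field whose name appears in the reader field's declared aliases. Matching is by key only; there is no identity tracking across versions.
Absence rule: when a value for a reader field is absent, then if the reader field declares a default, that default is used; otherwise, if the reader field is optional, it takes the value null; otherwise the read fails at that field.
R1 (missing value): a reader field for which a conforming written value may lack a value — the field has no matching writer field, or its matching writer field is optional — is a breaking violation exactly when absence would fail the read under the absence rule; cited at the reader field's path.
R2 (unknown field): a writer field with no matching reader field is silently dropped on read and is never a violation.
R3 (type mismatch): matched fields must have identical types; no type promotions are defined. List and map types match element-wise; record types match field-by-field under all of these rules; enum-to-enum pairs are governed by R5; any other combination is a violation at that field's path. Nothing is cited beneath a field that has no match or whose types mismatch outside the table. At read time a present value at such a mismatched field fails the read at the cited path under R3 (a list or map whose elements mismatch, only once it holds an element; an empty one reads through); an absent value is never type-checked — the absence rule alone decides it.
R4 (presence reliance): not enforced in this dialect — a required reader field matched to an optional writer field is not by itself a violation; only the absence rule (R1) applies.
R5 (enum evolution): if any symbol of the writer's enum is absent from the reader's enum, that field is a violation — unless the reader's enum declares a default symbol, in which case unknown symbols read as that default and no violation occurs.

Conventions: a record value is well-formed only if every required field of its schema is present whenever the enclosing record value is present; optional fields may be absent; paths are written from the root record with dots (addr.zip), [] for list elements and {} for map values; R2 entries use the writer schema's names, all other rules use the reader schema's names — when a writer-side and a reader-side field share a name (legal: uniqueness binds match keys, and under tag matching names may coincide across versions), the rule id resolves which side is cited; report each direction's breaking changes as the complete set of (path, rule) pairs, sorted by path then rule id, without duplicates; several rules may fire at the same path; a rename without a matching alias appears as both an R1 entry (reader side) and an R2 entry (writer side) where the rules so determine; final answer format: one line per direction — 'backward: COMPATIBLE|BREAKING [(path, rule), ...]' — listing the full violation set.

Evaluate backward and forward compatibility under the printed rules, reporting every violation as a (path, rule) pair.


backward: COMPATIBLE []; forward: BREAKING [(archived, R1)]

each type pair in Session: writer, then reader
checking backward for Session: reader v2 against writer v1:
  severity: paired with writer severity (Color -> Color; writer optional)
  verified has no writer counterpart
  extras: paired with writer extras (map<string, int64> -> map<string, int64>; writer optional)
  addr: paired with writer addr (Meta -> Meta; writer optional)
  weight: paired with writer weight (float32 -> float32; writer required)
  attempts: paired with writer attempts (int32 -> int32; writer required)
  leftover writer field: archived
  addr.height: paired with writer addr.height (float64 -> float64; writer required)
  addr.id: paired with writer addr.id (int32 -> int32; writer optional)
  addr.quantity: paired with writer addr.quantity (int64 -> int64; writer required)
  => backward verdict for Session: COMPATIBLE, no violations
checking forward for Session: reader v1 against writer v2:
  severity: paired with writer severity (Color -> Color; writer optional)
  extras: paired with writer extras (map<string, int64> -> map<string, int64>; writer optional)
  addr: paired with writer addr (Meta -> Meta; writer optional)
  weight: paired with writer weight (float32 -> float32; writer required)
  archived has no writer counterpart
  attempts: paired with writer attempts (int32 -> int32; writer required)
  leftover writer field: verified
  addr.height: paired with writer addr.height (float64 -> float64; writer required)
  addr.id: paired with writer addr.id (int32 -> int32; writer optional)
  addr.quantity: paired with writer addr.quantity (int64 -> int64; writer required)
  violation R1 at archived
  => 1 violation(s): forward is BREAKING for Session


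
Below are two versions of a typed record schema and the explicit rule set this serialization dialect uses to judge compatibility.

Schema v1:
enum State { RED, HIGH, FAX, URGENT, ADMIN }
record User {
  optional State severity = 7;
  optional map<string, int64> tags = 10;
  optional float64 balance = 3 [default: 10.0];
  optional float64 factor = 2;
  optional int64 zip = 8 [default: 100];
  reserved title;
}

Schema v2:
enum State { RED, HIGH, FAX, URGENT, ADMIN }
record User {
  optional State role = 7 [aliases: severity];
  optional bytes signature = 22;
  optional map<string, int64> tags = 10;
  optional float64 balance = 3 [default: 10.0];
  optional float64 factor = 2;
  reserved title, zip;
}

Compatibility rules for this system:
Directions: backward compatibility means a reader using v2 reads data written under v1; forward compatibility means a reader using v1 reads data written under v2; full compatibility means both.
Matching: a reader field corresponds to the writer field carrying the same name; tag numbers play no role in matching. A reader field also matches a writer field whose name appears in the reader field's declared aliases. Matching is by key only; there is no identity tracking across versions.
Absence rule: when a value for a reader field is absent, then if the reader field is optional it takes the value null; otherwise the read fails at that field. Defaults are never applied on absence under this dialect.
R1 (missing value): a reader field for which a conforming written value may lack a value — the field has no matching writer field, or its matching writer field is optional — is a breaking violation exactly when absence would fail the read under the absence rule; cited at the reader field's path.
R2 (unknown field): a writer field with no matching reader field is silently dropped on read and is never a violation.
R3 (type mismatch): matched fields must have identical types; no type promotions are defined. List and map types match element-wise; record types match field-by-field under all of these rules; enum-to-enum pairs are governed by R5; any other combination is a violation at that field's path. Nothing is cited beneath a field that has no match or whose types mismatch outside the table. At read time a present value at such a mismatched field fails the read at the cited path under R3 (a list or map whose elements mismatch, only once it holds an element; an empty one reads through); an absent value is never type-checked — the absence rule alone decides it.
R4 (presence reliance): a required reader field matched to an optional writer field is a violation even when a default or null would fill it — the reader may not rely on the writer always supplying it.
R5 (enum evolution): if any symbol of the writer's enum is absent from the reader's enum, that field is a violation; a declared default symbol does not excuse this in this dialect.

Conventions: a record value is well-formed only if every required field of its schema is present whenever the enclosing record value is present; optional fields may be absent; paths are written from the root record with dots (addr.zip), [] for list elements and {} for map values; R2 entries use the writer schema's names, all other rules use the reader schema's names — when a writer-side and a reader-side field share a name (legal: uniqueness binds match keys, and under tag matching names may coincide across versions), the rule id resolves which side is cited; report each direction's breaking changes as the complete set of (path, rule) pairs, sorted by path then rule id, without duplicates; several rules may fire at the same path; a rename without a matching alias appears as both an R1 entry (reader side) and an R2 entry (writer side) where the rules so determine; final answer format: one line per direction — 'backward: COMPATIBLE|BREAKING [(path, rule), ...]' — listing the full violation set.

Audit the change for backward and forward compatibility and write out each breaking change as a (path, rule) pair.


backward: COMPATIBLE []; forward: COMPATIBLE []

each type pair in User: writer, then reader
backward pass over User, reader schema v2, writer schema v1:
  writer optional, State -> State: reader role maps from writer severity
  signature has no writer counterpart
  writer optional, map<string, int64> -> map<string, int64>: reader tags maps from writer tags
  writer optional, float64 -> float64: reader balance maps from writer balance
  writer optional, float64 -> float64: reader factor maps from writer factor
  writer zip: unknown to reader
  => no violations; backward on User: COMPATIBLE
forward pass over User, reader schema v1, writer schema v2:
  severity has no writer counterpart
  writer optional, map<string, int64> -> map<string, int64>: reader tags maps from writer tags
  writer optional, float64 -> float64: reader balance maps from writer balance
  writer optional, float64 -> float64: reader factor maps from writer factor
  zip has no writer counterpart
  writer role: unknown to reader
  writer signature: unknown to reader
  => no violations; forward on User: COMPATIBLE
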